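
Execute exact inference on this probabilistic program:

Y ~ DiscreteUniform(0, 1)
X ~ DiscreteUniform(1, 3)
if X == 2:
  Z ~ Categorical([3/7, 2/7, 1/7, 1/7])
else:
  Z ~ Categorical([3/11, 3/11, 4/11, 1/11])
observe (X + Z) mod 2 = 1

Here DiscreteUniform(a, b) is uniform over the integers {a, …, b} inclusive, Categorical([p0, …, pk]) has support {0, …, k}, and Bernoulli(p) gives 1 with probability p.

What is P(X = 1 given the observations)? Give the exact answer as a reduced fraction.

P(X = 1 | obs) = 49/131

Enumerate traces; 12 have nonzero weight after conditioning:
  (Y=0, X=1, Z=0) weight 1/22
  (Y=0, X=1, Z=2) weight 2/33
  (Y=0, X=2, Z=1) weight 1/21
  (Y=0, X=2, Z=3) weight 1/42
  (Y=0, X=3, Z=0) weight 1/22
  (Y=0, X=3, Z=2) weight 2/33
  (Y=1, X=1, Z=0) weight 1/22
  (Y=1, X=1, Z=2) weight 2/33
  … 4 more
Group by X:
  weight(X=1) = 7/33
  weight(X=2) = 1/7
  weight(X=3) = 7/33
Total weight = 7/33 + 1/7 + 7/33 = 131/231
P(X=1 | obs) = 7/33 / 131/231 = 49/131
P(X=2 | obs) = 1/7 / 131/231 = 33/131
P(X=3 | obs) = 7/33 / 131/231 = 49/131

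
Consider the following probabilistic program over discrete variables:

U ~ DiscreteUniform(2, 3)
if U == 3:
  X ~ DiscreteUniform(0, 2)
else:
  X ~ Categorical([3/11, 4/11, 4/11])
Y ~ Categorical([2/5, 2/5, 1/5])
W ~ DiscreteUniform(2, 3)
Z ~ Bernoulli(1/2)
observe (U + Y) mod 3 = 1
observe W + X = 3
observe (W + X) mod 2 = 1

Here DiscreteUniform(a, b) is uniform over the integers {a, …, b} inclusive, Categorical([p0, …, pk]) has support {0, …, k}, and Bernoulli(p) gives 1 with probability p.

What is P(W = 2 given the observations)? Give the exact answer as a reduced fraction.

P(W = 2 | obs) = 34/65

Enumerate traces; 8 have nonzero weight after conditioning:
  (U=2, X=0, Y=2, W=3, Z=0) weight 3/440
  (U=2, X=0, Y=2, W=3, Z=1) weight 3/440
  (U=2, X=1, Y=2, W=2, Z=0) weight 1/110
  (U=2, X=1, Y=2, W=2, Z=1) weight 1/110
  (U=3, X=0, Y=1, W=3, Z=0) weight 1/60
  (U=3, X=0, Y=1, W=3, Z=1) weight 1/60
  (U=3, X=1, Y=1, W=2, Z=0) weight 1/60
  (U=3, X=1, Y=1, W=2, Z=1) weight 1/60
Group by W:
  weight(W=2) = 17/330
  weight(W=3) = 31/660
Total weight = 17/330 + 31/660 = 13/132
P(W=2 | obs) = 17/330 / 13/132 = 34/65
P(W=3 | obs) = 31/660 / 13/132 = 31/65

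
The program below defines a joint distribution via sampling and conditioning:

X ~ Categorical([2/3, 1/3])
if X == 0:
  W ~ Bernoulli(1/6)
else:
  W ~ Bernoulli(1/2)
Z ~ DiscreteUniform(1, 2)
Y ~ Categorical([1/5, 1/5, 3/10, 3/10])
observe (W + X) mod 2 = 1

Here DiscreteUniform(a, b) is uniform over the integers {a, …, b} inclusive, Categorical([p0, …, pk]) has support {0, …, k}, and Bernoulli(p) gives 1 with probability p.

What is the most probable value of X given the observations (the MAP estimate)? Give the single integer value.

Enumerate traces; 16 have nonzero weight after conditioning:
  (X=0, W=1, Z=1, Y=0) weight 1/90
  (X=0, W=1, Z=1, Y=1) weight 1/90
  (X=0, W=1, Z=1, Y=2) weight 1/60
  (X=0, W=1, Z=1, Y=3) weight 1/60
  (X=0, W=1, Z=2, Y=0) weight 1/90
  (X=0, W=1, Z=2, Y=1) weight 1/90
  (X=0, W=1, Z=2, Y=2) weight 1/60
  (X=0, W=1, Z=2, Y=3) weight 1/60
  (X=1, W=0, Z=1, Y=0) weight 1/60
  … 7 more
Group by X:
  weight(X=0) = 1/9
  weight(X=1) = 1/6
Total weight = 1/9 + 1/6 = 5/18
P(X=0 | obs) = 1/9 / 5/18 = 2/5
P(X=1 | obs) = 1/6 / 5/18 = 3/5
argmax = 1

argmax_v P(X = v | obs) = 1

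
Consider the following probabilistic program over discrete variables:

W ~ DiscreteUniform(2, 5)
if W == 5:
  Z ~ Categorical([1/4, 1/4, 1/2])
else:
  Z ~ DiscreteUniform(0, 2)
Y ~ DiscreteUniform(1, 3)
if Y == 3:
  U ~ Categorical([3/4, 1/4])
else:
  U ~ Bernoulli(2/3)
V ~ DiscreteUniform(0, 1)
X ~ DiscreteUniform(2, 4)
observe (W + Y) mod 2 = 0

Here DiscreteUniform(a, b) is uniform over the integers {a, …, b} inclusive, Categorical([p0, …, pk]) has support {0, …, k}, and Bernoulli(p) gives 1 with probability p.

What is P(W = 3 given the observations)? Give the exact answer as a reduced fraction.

Enumerate traces; 216 have nonzero weight after conditioning:
  (W=2, Z=0, Y=2, U=0, V=0, X=2) weight 1/648
  (W=2, Z=0, Y=2, U=0, V=0, X=3) weight 1/648
  (W=2, Z=0, Y=2, U=0, V=0, X=4) weight 1/648
  (W=2, Z=0, Y=2, U=0, V=1, X=2) weight 1/648
  (W=2, Z=0, Y=2, U=0, V=1, X=3) weight 1/648
  (W=2, Z=0, Y=2, U=0, V=1, X=4) weight 1/648
  (W=2, Z=0, Y=2, U=1, V=0, X=2) weight 1/324
  (W=2, Z=0, Y=2, U=1, V=0, X=3) weight 1/324
  (W=3, Z=0, Y=1, U=0, V=0, X=2) weight 1/648
  (W=4, Z=0, Y=2, U=0, V=0, X=2) weight 1/648
  … 206 more
Group by W:
  weight(W=2) = 1/12
  weight(W=3) = 1/6
  weight(W=4) = 1/12
  weight(W=5) = 1/6
Total weight = 1/12 + 1/6 + 1/12 + 1/6 = 1/2
P(W=2 | obs) = 1/12 / 1/2 = 1/6
P(W=3 | obs) = 1/6 / 1/2 = 1/3
P(W=4 | obs) = 1/12 / 1/2 = 1/6
P(W=5 | obs) = 1/6 / 1/2 = 1/3

P(W = 3 | obs) = 1/3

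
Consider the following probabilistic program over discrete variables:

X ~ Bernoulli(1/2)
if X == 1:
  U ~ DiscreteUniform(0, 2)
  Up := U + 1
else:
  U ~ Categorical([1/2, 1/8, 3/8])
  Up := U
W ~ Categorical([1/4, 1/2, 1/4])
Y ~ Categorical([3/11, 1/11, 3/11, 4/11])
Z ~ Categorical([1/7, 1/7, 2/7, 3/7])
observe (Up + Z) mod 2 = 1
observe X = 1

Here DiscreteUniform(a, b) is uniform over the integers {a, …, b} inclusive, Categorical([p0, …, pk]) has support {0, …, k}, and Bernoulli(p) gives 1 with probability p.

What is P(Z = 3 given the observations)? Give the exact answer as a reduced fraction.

P(Z = 3 | obs) = 3/10

Enumerate traces; 72 have nonzero weight after conditioning:
  (X=1, U=0, W=0, Y=0, Z=0) weight 1/616
  (X=1, U=0, W=0, Y=0, Z=2) weight 1/308
  (X=1, U=0, W=0, Y=1, Z=0) weight 1/1848
  (X=1, U=0, W=0, Y=1, Z=2) weight 1/924
  (X=1, U=0, W=0, Y=2, Z=0) weight 1/616
  (X=1, U=0, W=0, Y=2, Z=2) weight 1/308
  (X=1, U=0, W=0, Y=3, Z=0) weight 1/462
  (X=1, U=0, W=0, Y=3, Z=2) weight 1/231
  (X=1, U=1, W=0, Y=0, Z=1) weight 1/616
  (X=1, U=1, W=0, Y=0, Z=3) weight 3/616
  … 62 more
Group by Z:
  weight(Z=0) = 1/21
  weight(Z=1) = 1/42
  weight(Z=2) = 2/21
  weight(Z=3) = 1/14
Total weight = 1/21 + 1/42 + 2/21 + 1/14 = 5/21
P(Z=0 | obs) = 1/21 / 5/21 = 1/5
P(Z=1 | obs) = 1/42 / 5/21 = 1/10
P(Z=2 | obs) = 2/21 / 5/21 = 2/5
P(Z=3 | obs) = 1/14 / 5/21 = 3/10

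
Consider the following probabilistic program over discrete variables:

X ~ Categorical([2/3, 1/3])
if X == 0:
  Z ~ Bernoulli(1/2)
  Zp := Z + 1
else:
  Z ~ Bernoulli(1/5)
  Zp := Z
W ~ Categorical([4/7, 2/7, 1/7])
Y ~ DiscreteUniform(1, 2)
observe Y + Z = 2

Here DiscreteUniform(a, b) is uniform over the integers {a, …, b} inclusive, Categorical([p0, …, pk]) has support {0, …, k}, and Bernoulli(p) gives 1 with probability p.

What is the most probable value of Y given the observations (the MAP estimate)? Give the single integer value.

Enumerate traces; 12 have nonzero weight after conditioning:
  (X=0, Z=0, W=0, Y=2) weight 2/21
  (X=0, Z=0, W=1, Y=2) weight 1/21
  (X=0, Z=0, W=2, Y=2) weight 1/42
  (X=0, Z=1, W=0, Y=1) weight 2/21
  (X=0, Z=1, W=1, Y=1) weight 1/21
  (X=0, Z=1, W=2, Y=1) weight 1/42
  (X=1, Z=0, W=0, Y=2) weight 8/105
  (X=1, Z=0, W=1, Y=2) weight 4/105
  … 4 more
Group by Y:
  weight(Y=1) = 1/5
  weight(Y=2) = 3/10
Total weight = 1/5 + 3/10 = 1/2
P(Y=1 | obs) = 1/5 / 1/2 = 2/5
P(Y=2 | obs) = 3/10 / 1/2 = 3/5
argmax = 2

argmax_v P(Y = v | obs) = 2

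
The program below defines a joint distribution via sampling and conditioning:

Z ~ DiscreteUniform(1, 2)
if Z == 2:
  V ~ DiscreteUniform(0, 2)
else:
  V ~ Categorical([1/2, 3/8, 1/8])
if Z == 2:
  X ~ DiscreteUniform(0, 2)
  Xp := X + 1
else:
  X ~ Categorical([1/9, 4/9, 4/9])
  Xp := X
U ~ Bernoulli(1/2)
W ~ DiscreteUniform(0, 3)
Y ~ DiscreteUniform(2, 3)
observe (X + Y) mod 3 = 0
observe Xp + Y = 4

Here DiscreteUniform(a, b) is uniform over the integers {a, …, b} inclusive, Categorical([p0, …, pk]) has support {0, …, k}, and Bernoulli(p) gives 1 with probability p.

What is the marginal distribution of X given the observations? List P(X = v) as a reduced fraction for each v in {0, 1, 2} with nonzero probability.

P(X=0) = 1/2, P(X=1) = 1/2

Enumerate traces; 48 have nonzero weight after conditioning:
  (Z=2, V=0, X=0, U=0, W=0, Y=3) weight 1/288
  (Z=2, V=0, X=0, U=0, W=1, Y=3) weight 1/288
  (Z=2, V=0, X=0, U=0, W=2, Y=3) weight 1/288
  (Z=2, V=0, X=0, U=0, W=3, Y=3) weight 1/288
  (Z=2, V=0, X=0, U=1, W=0, Y=3) weight 1/288
  (Z=2, V=0, X=0, U=1, W=1, Y=3) weight 1/288
  (Z=2, V=0, X=0, U=1, W=2, Y=3) weight 1/288
  (Z=2, V=0, X=0, U=1, W=3, Y=3) weight 1/288
  (Z=2, V=0, X=1, U=0, W=0, Y=2) weight 1/288
  … 39 more
Group by X:
  weight(X=0) = 1/12
  weight(X=1) = 1/12
Total weight = 1/12 + 1/12 = 1/6
P(X=0 | obs) = 1/12 / 1/6 = 1/2
P(X=1 | obs) = 1/12 / 1/6 = 1/2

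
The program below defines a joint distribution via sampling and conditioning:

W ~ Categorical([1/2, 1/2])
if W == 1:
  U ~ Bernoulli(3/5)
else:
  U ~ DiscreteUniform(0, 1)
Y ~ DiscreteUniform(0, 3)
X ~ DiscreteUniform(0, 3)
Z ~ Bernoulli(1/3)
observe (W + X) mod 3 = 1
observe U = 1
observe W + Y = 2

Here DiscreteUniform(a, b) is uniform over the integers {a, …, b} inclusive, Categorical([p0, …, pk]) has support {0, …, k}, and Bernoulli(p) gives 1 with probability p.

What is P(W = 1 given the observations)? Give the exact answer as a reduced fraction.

Enumerate traces; 6 have nonzero weight after conditioning:
  (W=0, U=1, Y=2, X=1, Z=0) weight 1/96
  (W=0, U=1, Y=2, X=1, Z=1) weight 1/192
  (W=1, U=1, Y=1, X=0, Z=0) weight 1/80
  (W=1, U=1, Y=1, X=0, Z=1) weight 1/160
  (W=1, U=1, Y=1, X=3, Z=0) weight 1/80
  (W=1, U=1, Y=1, X=3, Z=1) weight 1/160
Group by W:
  weight(W=0) = 1/64
  weight(W=1) = 3/80
Total weight = 1/64 + 3/80 = 17/320
P(W=0 | obs) = 1/64 / 17/320 = 5/17
P(W=1 | obs) = 3/80 / 17/320 = 12/17

P(W = 1 | obs) = 12/17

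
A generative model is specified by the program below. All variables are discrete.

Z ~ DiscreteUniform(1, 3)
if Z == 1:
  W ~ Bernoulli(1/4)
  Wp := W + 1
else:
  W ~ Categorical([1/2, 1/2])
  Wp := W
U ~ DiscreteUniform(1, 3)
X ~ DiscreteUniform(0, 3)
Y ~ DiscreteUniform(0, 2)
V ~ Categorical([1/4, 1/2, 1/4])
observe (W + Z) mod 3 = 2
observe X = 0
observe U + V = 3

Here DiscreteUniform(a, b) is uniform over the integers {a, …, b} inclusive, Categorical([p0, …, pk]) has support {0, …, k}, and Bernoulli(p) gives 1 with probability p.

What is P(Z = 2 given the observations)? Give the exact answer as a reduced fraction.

P(Z = 2 | obs) = 2/3

Enumerate traces; 18 have nonzero weight after conditioning:
  (Z=1, W=1, U=1, X=0, Y=0, V=2) weight 1/1728
  (Z=1, W=1, U=1, X=0, Y=1, V=2) weight 1/1728
  (Z=1, W=1, U=1, X=0, Y=2, V=2) weight 1/1728
  (Z=1, W=1, U=2, X=0, Y=0, V=1) weight 1/864
  (Z=1, W=1, U=2, X=0, Y=1, V=1) weight 1/864
  (Z=1, W=1, U=2, X=0, Y=2, V=1) weight 1/864
  (Z=1, W=1, U=3, X=0, Y=0, V=0) weight 1/1728
  (Z=1, W=1, U=3, X=0, Y=1, V=0) weight 1/1728
  (Z=2, W=0, U=1, X=0, Y=0, V=2) weight 1/864
  … 9 more
Group by Z:
  weight(Z=1) = 1/144
  weight(Z=2) = 1/72
Total weight = 1/144 + 1/72 = 1/48
P(Z=1 | obs) = 1/144 / 1/48 = 1/3
P(Z=2 | obs) = 1/72 / 1/48 = 2/3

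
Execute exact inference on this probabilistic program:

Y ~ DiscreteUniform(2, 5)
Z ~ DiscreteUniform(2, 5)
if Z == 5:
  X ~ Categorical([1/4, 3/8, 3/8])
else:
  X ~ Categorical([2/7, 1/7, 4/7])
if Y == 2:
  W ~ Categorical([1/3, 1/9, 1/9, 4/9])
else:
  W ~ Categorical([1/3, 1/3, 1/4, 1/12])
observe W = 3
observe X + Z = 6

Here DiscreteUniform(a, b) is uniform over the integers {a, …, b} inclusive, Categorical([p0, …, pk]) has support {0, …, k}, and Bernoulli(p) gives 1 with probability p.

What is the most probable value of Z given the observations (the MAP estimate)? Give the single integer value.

argmax_v P(Z = v | obs) = 4

Enumerate traces; 8 have nonzero weight after conditioning:
  (Y=2, Z=4, X=2, W=3) weight 1/63
  (Y=2, Z=5, X=1, W=3) weight 1/96
  (Y=3, Z=4, X=2, W=3) weight 1/336
  (Y=3, Z=5, X=1, W=3) weight 1/512
  (Y=4, Z=4, X=2, W=3) weight 1/336
  (Y=4, Z=5, X=1, W=3) weight 1/512
  (Y=5, Z=4, X=2, W=3) weight 1/336
  (Y=5, Z=5, X=1, W=3) weight 1/512
Group by Z:
  weight(Z=4) = 25/1008
  weight(Z=5) = 25/1536
Total weight = 25/1008 + 25/1536 = 1325/32256
P(Z=4 | obs) = 25/1008 / 1325/32256 = 32/53
P(Z=5 | obs) = 25/1536 / 1325/32256 = 21/53
argmax = 4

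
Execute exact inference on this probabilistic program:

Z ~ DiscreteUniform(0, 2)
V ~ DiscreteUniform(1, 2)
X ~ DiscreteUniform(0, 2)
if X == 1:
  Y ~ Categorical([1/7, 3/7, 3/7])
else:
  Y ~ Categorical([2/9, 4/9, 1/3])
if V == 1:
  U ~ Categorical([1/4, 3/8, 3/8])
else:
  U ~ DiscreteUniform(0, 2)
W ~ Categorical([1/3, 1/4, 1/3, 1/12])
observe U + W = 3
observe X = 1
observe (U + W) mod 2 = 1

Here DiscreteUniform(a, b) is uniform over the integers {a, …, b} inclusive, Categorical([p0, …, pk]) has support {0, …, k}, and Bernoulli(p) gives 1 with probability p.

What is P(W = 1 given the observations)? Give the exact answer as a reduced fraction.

P(W = 1 | obs) = 51/133

Enumerate traces; 54 have nonzero weight after conditioning:
  (Z=0, V=1, X=1, Y=0, U=0, W=3) weight 1/6048
  (Z=0, V=1, X=1, Y=0, U=1, W=2) weight 1/1008
  (Z=0, V=1, X=1, Y=0, U=2, W=1) weight 1/1344
  (Z=0, V=1, X=1, Y=1, U=0, W=3) weight 1/2016
  (Z=0, V=1, X=1, Y=1, U=1, W=2) weight 1/336
  (Z=0, V=1, X=1, Y=1, U=2, W=1) weight 1/448
  (Z=0, V=1, X=1, Y=2, U=0, W=3) weight 1/2016
  (Z=0, V=1, X=1, Y=2, U=1, W=2) weight 1/336
  … 46 more
Group by W:
  weight(W=1) = 17/576
  weight(W=2) = 17/432
  weight(W=3) = 7/864
Total weight = 17/576 + 17/432 + 7/864 = 133/1728
P(W=1 | obs) = 17/576 / 133/1728 = 51/133
P(W=2 | obs) = 17/432 / 133/1728 = 68/133
P(W=3 | obs) = 7/864 / 133/1728 = 2/19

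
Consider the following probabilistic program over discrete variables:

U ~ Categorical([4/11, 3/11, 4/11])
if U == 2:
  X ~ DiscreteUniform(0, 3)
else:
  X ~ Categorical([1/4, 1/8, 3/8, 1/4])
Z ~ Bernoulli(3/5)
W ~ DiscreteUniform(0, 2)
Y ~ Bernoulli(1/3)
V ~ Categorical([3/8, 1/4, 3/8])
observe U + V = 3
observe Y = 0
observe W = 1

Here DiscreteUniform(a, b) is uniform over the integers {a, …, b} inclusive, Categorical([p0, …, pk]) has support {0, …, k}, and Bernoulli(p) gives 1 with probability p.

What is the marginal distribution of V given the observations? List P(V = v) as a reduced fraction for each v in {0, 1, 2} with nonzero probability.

P(V=1) = 8/17, P(V=2) = 9/17

Enumerate traces; 16 have nonzero weight after conditioning:
  (U=1, X=0, Z=0, W=1, Y=0, V=2) weight 1/440
  (U=1, X=0, Z=1, W=1, Y=0, V=2) weight 3/880
  (U=1, X=1, Z=0, W=1, Y=0, V=2) weight 1/880
  (U=1, X=1, Z=1, W=1, Y=0, V=2) weight 3/1760
  (U=1, X=2, Z=0, W=1, Y=0, V=2) weight 3/880
  (U=1, X=2, Z=1, W=1, Y=0, V=2) weight 9/1760
  (U=1, X=3, Z=0, W=1, Y=0, V=2) weight 1/440
  (U=1, X=3, Z=1, W=1, Y=0, V=2) weight 3/880
  (U=2, X=0, Z=0, W=1, Y=0, V=1) weight 1/495
  … 7 more
Group by V:
  weight(V=1) = 2/99
  weight(V=2) = 1/44
Total weight = 2/99 + 1/44 = 17/396
P(V=1 | obs) = 2/99 / 17/396 = 8/17
P(V=2 | obs) = 1/44 / 17/396 = 9/17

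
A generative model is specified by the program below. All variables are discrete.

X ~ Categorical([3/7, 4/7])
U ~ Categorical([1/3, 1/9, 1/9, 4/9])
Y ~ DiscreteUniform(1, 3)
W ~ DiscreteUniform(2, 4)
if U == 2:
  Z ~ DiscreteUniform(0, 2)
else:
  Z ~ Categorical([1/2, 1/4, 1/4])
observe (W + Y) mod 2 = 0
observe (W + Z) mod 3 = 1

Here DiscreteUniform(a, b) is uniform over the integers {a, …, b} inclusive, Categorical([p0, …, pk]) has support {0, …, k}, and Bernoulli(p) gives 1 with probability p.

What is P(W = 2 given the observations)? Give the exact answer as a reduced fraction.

P(W = 2 | obs) = 7/34

Enumerate traces; 32 have nonzero weight after conditioning:
  (X=0, U=0, Y=1, W=3, Z=1) weight 1/252
  (X=0, U=0, Y=2, W=2, Z=2) weight 1/252
  (X=0, U=0, Y=2, W=4, Z=0) weight 1/126
  (X=0, U=0, Y=3, W=3, Z=1) weight 1/252
  (X=0, U=1, Y=1, W=3, Z=1) weight 1/756
  (X=0, U=1, Y=2, W=2, Z=2) weight 1/756
  (X=0, U=1, Y=2, W=4, Z=0) weight 1/378
  (X=0, U=1, Y=3, W=3, Z=1) weight 1/756
  … 24 more
Group by W:
  weight(W=2) = 7/243
  weight(W=3) = 14/243
  weight(W=4) = 13/243
Total weight = 7/243 + 14/243 + 13/243 = 34/243
P(W=2 | obs) = 7/243 / 34/243 = 7/34
P(W=3 | obs) = 14/243 / 34/243 = 7/17
P(W=4 | obs) = 13/243 / 34/243 = 13/34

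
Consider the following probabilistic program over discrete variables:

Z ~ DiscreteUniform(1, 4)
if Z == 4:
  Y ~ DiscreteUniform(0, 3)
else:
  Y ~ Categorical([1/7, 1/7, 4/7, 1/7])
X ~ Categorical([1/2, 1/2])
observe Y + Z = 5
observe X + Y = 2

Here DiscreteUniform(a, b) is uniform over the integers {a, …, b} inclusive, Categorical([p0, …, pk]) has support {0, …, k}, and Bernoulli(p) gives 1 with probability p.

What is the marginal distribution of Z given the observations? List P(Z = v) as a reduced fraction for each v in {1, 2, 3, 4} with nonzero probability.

Enumerate traces; 2 have nonzero weight after conditioning:
  (Z=3, Y=2, X=0) weight 1/14
  (Z=4, Y=1, X=1) weight 1/32
Group by Z:
  weight(Z=3) = 1/14
  weight(Z=4) = 1/32
Total weight = 1/14 + 1/32 = 23/224
P(Z=3 | obs) = 1/14 / 23/224 = 16/23
P(Z=4 | obs) = 1/32 / 23/224 = 7/23

P(Z=3) = 16/23, P(Z=4) = 7/23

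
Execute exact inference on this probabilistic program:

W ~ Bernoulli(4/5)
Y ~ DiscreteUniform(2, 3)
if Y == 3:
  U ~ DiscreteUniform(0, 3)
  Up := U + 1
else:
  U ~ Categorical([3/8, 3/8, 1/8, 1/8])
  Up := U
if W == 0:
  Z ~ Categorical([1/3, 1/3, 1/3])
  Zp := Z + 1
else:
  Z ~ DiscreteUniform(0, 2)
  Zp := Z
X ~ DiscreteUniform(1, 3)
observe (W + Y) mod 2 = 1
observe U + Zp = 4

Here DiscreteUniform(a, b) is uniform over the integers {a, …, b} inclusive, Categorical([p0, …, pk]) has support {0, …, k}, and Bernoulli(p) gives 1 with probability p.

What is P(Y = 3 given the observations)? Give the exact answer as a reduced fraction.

P(Y = 3 | obs) = 3/7

Enumerate traces; 15 have nonzero weight after conditioning:
  (W=0, Y=3, U=1, Z=2, X=1) weight 1/360
  (W=0, Y=3, U=1, Z=2, X=2) weight 1/360
  (W=0, Y=3, U=1, Z=2, X=3) weight 1/360
  (W=0, Y=3, U=2, Z=1, X=1) weight 1/360
  (W=0, Y=3, U=2, Z=1, X=2) weight 1/360
  (W=0, Y=3, U=2, Z=1, X=3) weight 1/360
  (W=0, Y=3, U=3, Z=0, X=1) weight 1/360
  (W=0, Y=3, U=3, Z=0, X=2) weight 1/360
  (W=1, Y=2, U=2, Z=2, X=1) weight 1/180
  … 6 more
Group by Y:
  weight(Y=2) = 1/30
  weight(Y=3) = 1/40
Total weight = 1/30 + 1/40 = 7/120
P(Y=2 | obs) = 1/30 / 7/120 = 4/7
P(Y=3 | obs) = 1/40 / 7/120 = 3/7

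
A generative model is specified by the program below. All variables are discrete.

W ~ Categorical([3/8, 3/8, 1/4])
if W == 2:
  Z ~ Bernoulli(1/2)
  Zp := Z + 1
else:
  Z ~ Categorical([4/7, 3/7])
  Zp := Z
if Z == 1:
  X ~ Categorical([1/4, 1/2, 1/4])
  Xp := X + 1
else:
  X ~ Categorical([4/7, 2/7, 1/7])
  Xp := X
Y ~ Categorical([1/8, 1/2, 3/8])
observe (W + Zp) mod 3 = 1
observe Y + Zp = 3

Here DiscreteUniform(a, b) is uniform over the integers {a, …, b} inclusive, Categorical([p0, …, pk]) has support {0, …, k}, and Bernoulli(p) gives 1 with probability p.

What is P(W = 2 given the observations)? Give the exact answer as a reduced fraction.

P(W = 2 | obs) = 28/55

Enumerate traces; 6 have nonzero weight after conditioning:
  (W=0, Z=1, X=0, Y=2) weight 27/1792
  (W=0, Z=1, X=1, Y=2) weight 27/896
  (W=0, Z=1, X=2, Y=2) weight 27/1792
  (W=2, Z=1, X=0, Y=1) weight 1/64
  (W=2, Z=1, X=1, Y=1) weight 1/32
  (W=2, Z=1, X=2, Y=1) weight 1/64
Group by W:
  weight(W=0) = 27/448
  weight(W=2) = 1/16
Total weight = 27/448 + 1/16 = 55/448
P(W=0 | obs) = 27/448 / 55/448 = 27/55
P(W=2 | obs) = 1/16 / 55/448 = 28/55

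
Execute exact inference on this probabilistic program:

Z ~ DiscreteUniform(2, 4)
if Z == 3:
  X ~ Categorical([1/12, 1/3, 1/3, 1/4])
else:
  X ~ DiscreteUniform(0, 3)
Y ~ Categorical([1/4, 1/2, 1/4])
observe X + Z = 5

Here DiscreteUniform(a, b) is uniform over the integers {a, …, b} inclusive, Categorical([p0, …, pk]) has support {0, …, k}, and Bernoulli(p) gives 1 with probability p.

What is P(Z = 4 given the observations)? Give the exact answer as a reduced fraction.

P(Z = 4 | obs) = 3/10

Enumerate traces; 9 have nonzero weight after conditioning:
  (Z=2, X=3, Y=0) weight 1/48
  (Z=2, X=3, Y=1) weight 1/24
  (Z=2, X=3, Y=2) weight 1/48
  (Z=3, X=2, Y=0) weight 1/36
  (Z=3, X=2, Y=1) weight 1/18
  (Z=3, X=2, Y=2) weight 1/36
  (Z=4, X=1, Y=0) weight 1/48
  (Z=4, X=1, Y=1) weight 1/24
  … 1 more
Group by Z:
  weight(Z=2) = 1/12
  weight(Z=3) = 1/9
  weight(Z=4) = 1/12
Total weight = 1/12 + 1/9 + 1/12 = 5/18
P(Z=2 | obs) = 1/12 / 5/18 = 3/10
P(Z=3 | obs) = 1/9 / 5/18 = 2/5
P(Z=4 | obs) = 1/12 / 5/18 = 3/10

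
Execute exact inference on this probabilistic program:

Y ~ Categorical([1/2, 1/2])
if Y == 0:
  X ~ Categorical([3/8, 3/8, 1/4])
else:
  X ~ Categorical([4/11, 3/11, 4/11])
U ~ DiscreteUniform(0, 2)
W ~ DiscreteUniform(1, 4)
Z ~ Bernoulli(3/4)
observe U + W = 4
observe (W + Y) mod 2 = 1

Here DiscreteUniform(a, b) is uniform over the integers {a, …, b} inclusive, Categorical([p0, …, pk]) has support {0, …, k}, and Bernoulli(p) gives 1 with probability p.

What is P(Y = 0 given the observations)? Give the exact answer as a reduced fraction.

P(Y = 0 | obs) = 1/3

Enumerate traces; 18 have nonzero weight after conditioning:
  (Y=0, X=0, U=1, W=3, Z=0) weight 1/256
  (Y=0, X=0, U=1, W=3, Z=1) weight 3/256
  (Y=0, X=1, U=1, W=3, Z=0) weight 1/256
  (Y=0, X=1, U=1, W=3, Z=1) weight 3/256
  (Y=0, X=2, U=1, W=3, Z=0) weight 1/384
  (Y=0, X=2, U=1, W=3, Z=1) weight 1/128
  (Y=1, X=0, U=0, W=4, Z=0) weight 1/264
  (Y=1, X=0, U=0, W=4, Z=1) weight 1/88
  … 10 more
Group by Y:
  weight(Y=0) = 1/24
  weight(Y=1) = 1/12
Total weight = 1/24 + 1/12 = 1/8
P(Y=0 | obs) = 1/24 / 1/8 = 1/3
P(Y=1 | obs) = 1/12 / 1/8 = 2/3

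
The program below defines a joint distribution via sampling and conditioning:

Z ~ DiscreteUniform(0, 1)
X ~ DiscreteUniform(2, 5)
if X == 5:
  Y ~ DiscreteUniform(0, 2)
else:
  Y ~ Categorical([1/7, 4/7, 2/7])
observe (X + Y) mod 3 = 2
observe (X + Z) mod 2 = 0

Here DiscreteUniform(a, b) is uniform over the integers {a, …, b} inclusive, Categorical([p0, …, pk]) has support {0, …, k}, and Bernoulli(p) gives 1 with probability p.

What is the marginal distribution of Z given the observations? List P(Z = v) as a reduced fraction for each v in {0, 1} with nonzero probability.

P(Z=0) = 15/28, P(Z=1) = 13/28

Enumerate traces; 4 have nonzero weight after conditioning:
  (Z=0, X=2, Y=0) weight 1/56
  (Z=0, X=4, Y=1) weight 1/14
  (Z=1, X=3, Y=2) weight 1/28
  (Z=1, X=5, Y=0) weight 1/24
Group by Z:
  weight(Z=0) = 5/56
  weight(Z=1) = 13/168
Total weight = 5/56 + 13/168 = 1/6
P(Z=0 | obs) = 5/56 / 1/6 = 15/28
P(Z=1 | obs) = 13/168 / 1/6 = 13/28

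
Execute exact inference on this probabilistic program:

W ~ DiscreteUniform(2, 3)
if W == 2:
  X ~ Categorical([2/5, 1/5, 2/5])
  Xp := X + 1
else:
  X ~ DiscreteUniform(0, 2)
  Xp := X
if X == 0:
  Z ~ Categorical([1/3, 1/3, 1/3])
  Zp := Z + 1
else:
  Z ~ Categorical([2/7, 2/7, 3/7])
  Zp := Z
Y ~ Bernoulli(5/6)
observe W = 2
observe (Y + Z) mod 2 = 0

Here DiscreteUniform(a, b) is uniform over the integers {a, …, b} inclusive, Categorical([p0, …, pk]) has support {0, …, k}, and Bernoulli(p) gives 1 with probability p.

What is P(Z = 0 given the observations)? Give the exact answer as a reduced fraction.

Enumerate traces; 9 have nonzero weight after conditioning:
  (W=2, X=0, Z=0, Y=0) weight 1/90
  (W=2, X=0, Z=1, Y=1) weight 1/18
  (W=2, X=0, Z=2, Y=0) weight 1/90
  (W=2, X=1, Z=0, Y=0) weight 1/210
  (W=2, X=1, Z=1, Y=1) weight 1/42
  (W=2, X=1, Z=2, Y=0) weight 1/140
  (W=2, X=2, Z=0, Y=0) weight 1/105
  (W=2, X=2, Z=1, Y=1) weight 1/21
  … 1 more
Group by Z:
  weight(Z=0) = 8/315
  weight(Z=1) = 8/63
  weight(Z=2) = 41/1260
Total weight = 8/315 + 8/63 + 41/1260 = 233/1260
P(Z=0 | obs) = 8/315 / 233/1260 = 32/233
P(Z=1 | obs) = 8/63 / 233/1260 = 160/233
P(Z=2 | obs) = 41/1260 / 233/1260 = 41/233

P(Z = 0 | obs) = 32/233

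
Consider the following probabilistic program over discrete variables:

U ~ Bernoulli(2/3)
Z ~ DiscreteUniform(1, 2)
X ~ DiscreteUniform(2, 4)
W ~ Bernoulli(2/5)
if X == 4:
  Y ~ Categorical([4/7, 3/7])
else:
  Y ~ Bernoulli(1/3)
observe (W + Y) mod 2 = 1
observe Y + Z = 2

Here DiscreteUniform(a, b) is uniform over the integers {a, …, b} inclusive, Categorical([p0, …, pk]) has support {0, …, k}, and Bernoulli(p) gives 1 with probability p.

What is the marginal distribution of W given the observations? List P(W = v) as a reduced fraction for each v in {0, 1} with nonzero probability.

Enumerate traces; 12 have nonzero weight after conditioning:
  (U=0, Z=1, X=2, W=0, Y=1) weight 1/90
  (U=0, Z=1, X=3, W=0, Y=1) weight 1/90
  (U=0, Z=1, X=4, W=0, Y=1) weight 1/70
  (U=0, Z=2, X=2, W=1, Y=0) weight 2/135
  (U=0, Z=2, X=3, W=1, Y=0) weight 2/135
  (U=0, Z=2, X=4, W=1, Y=0) weight 4/315
  (U=1, Z=1, X=2, W=0, Y=1) weight 1/45
  (U=1, Z=1, X=3, W=0, Y=1) weight 1/45
  … 4 more
Group by W:
  weight(W=0) = 23/210
  weight(W=1) = 8/63
Total weight = 23/210 + 8/63 = 149/630
P(W=0 | obs) = 23/210 / 149/630 = 69/149
P(W=1 | obs) = 8/63 / 149/630 = 80/149

P(W=0) = 69/149, P(W=1) = 80/149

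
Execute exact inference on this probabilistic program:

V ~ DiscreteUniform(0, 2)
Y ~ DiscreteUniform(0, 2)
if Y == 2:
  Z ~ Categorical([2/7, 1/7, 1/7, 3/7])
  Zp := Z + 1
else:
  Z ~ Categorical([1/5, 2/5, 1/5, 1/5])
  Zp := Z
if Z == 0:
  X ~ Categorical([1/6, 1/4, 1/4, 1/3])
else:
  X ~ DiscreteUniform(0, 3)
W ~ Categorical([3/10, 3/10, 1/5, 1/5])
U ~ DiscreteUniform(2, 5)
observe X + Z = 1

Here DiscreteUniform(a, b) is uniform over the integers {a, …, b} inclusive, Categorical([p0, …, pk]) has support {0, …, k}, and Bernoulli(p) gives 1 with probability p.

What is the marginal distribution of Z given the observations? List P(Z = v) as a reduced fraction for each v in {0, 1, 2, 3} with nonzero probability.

Enumerate traces; 288 have nonzero weight after conditioning:
  (V=0, Y=0, Z=0, X=1, W=0, U=2) weight 1/2400
  (V=0, Y=0, Z=0, X=1, W=0, U=3) weight 1/2400
  (V=0, Y=0, Z=0, X=1, W=0, U=4) weight 1/2400
  (V=0, Y=0, Z=0, X=1, W=0, U=5) weight 1/2400
  (V=0, Y=0, Z=0, X=1, W=1, U=2) weight 1/2400
  (V=0, Y=0, Z=0, X=1, W=1, U=3) weight 1/2400
  (V=0, Y=0, Z=0, X=1, W=1, U=4) weight 1/2400
  (V=0, Y=0, Z=0, X=1, W=1, U=5) weight 1/2400
  (V=0, Y=0, Z=1, X=0, W=0, U=2) weight 1/1200
  … 279 more
Group by Z:
  weight(Z=0) = 2/35
  weight(Z=1) = 11/140
Total weight = 2/35 + 11/140 = 19/140
P(Z=0 | obs) = 2/35 / 19/140 = 8/19
P(Z=1 | obs) = 11/140 / 19/140 = 11/19

P(Z=0) = 8/19, P(Z=1) = 11/19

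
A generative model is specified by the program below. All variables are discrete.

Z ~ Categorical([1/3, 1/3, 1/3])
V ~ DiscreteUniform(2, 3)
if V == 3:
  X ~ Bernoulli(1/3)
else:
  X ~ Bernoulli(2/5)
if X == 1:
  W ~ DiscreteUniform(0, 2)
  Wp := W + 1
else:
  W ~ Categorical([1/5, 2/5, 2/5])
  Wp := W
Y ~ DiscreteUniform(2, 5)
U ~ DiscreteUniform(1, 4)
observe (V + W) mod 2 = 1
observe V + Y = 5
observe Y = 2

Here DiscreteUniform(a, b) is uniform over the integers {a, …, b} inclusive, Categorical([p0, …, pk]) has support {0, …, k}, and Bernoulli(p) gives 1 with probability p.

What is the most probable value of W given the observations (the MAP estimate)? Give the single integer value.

Enumerate traces; 48 have nonzero weight after conditioning:
  (Z=0, V=3, X=0, W=0, Y=2, U=1) weight 1/720
  (Z=0, V=3, X=0, W=0, Y=2, U=2) weight 1/720
  (Z=0, V=3, X=0, W=0, Y=2, U=3) weight 1/720
  (Z=0, V=3, X=0, W=0, Y=2, U=4) weight 1/720
  (Z=0, V=3, X=0, W=2, Y=2, U=1) weight 1/360
  (Z=0, V=3, X=0, W=2, Y=2, U=2) weight 1/360
  (Z=0, V=3, X=0, W=2, Y=2, U=3) weight 1/360
  (Z=0, V=3, X=0, W=2, Y=2, U=4) weight 1/360
  … 40 more
Group by W:
  weight(W=0) = 11/360
  weight(W=2) = 17/360
Total weight = 11/360 + 17/360 = 7/90
P(W=0 | obs) = 11/360 / 7/90 = 11/28
P(W=2 | obs) = 17/360 / 7/90 = 17/28
argmax = 2

argmax_v P(W = v | obs) = 2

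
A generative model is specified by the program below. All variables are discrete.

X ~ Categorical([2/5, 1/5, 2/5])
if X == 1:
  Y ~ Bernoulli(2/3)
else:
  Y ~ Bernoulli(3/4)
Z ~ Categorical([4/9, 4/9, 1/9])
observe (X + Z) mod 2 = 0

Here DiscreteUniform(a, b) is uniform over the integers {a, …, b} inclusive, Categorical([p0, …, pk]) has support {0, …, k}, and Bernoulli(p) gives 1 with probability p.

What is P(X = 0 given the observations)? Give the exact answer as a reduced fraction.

P(X = 0 | obs) = 5/12

Enumerate traces; 10 have nonzero weight after conditioning:
  (X=0, Y=0, Z=0) weight 2/45
  (X=0, Y=0, Z=2) weight 1/90
  (X=0, Y=1, Z=0) weight 2/15
  (X=0, Y=1, Z=2) weight 1/30
  (X=1, Y=0, Z=1) weight 4/135
  (X=1, Y=1, Z=1) weight 8/135
  (X=2, Y=0, Z=0) weight 2/45
  (X=2, Y=0, Z=2) weight 1/90
  … 2 more
Group by X:
  weight(X=0) = 2/9
  weight(X=1) = 4/45
  weight(X=2) = 2/9
Total weight = 2/9 + 4/45 + 2/9 = 8/15
P(X=0 | obs) = 2/9 / 8/15 = 5/12
P(X=1 | obs) = 4/45 / 8/15 = 1/6
P(X=2 | obs) = 2/9 / 8/15 = 5/12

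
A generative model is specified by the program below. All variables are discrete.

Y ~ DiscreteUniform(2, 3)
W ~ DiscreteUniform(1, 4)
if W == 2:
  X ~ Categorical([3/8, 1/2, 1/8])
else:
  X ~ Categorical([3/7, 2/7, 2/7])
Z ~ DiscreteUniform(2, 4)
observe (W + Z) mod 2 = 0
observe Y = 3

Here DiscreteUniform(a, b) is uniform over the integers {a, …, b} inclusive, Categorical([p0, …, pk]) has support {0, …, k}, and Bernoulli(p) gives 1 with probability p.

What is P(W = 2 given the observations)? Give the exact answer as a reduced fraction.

P(W = 2 | obs) = 1/3

Enumerate traces; 18 have nonzero weight after conditioning:
  (Y=3, W=1, X=0, Z=3) weight 1/56
  (Y=3, W=1, X=1, Z=3) weight 1/84
  (Y=3, W=1, X=2, Z=3) weight 1/84
  (Y=3, W=2, X=0, Z=2) weight 1/64
  (Y=3, W=2, X=0, Z=4) weight 1/64
  (Y=3, W=2, X=1, Z=2) weight 1/48
  (Y=3, W=2, X=1, Z=4) weight 1/48
  (Y=3, W=2, X=2, Z=2) weight 1/192
  (Y=3, W=3, X=0, Z=3) weight 1/56
  (Y=3, W=4, X=0, Z=2) weight 1/56
  … 8 more
Group by W:
  weight(W=1) = 1/24
  weight(W=2) = 1/12
  weight(W=3) = 1/24
  weight(W=4) = 1/12
Total weight = 1/24 + 1/12 + 1/24 + 1/12 = 1/4
P(W=1 | obs) = 1/24 / 1/4 = 1/6
P(W=2 | obs) = 1/12 / 1/4 = 1/3
P(W=3 | obs) = 1/24 / 1/4 = 1/6
P(W=4 | obs) = 1/12 / 1/4 = 1/3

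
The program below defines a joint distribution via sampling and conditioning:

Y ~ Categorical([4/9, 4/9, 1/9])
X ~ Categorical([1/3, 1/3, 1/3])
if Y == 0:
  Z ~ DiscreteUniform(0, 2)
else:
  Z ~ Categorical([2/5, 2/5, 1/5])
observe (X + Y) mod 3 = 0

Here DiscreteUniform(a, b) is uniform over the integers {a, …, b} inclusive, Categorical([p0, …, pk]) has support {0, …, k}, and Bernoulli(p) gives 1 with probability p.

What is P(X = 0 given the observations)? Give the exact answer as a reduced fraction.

Enumerate traces; 9 have nonzero weight after conditioning:
  (Y=0, X=0, Z=0) weight 4/81
  (Y=0, X=0, Z=1) weight 4/81
  (Y=0, X=0, Z=2) weight 4/81
  (Y=1, X=2, Z=0) weight 8/135
  (Y=1, X=2, Z=1) weight 8/135
  (Y=1, X=2, Z=2) weight 4/135
  (Y=2, X=1, Z=0) weight 2/135
  (Y=2, X=1, Z=1) weight 2/135
  … 1 more
Group by X:
  weight(X=0) = 4/27
  weight(X=1) = 1/27
  weight(X=2) = 4/27
Total weight = 4/27 + 1/27 + 4/27 = 1/3
P(X=0 | obs) = 4/27 / 1/3 = 4/9
P(X=1 | obs) = 1/27 / 1/3 = 1/9
P(X=2 | obs) = 4/27 / 1/3 = 4/9

P(X = 0 | obs) = 4/9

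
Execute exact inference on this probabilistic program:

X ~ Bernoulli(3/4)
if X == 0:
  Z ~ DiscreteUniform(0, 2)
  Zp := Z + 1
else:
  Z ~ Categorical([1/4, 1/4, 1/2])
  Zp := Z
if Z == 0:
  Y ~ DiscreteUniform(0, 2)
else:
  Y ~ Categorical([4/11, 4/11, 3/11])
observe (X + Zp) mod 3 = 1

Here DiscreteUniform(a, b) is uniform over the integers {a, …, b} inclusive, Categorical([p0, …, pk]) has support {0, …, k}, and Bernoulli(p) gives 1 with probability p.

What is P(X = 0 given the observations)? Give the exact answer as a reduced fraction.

P(X = 0 | obs) = 4/13

Enumerate traces; 6 have nonzero weight after conditioning:
  (X=0, Z=0, Y=0) weight 1/36
  (X=0, Z=0, Y=1) weight 1/36
  (X=0, Z=0, Y=2) weight 1/36
  (X=1, Z=0, Y=0) weight 1/16
  (X=1, Z=0, Y=1) weight 1/16
  (X=1, Z=0, Y=2) weight 1/16
Group by X:
  weight(X=0) = 1/12
  weight(X=1) = 3/16
Total weight = 1/12 + 3/16 = 13/48
P(X=0 | obs) = 1/12 / 13/48 = 4/13
P(X=1 | obs) = 3/16 / 13/48 = 9/13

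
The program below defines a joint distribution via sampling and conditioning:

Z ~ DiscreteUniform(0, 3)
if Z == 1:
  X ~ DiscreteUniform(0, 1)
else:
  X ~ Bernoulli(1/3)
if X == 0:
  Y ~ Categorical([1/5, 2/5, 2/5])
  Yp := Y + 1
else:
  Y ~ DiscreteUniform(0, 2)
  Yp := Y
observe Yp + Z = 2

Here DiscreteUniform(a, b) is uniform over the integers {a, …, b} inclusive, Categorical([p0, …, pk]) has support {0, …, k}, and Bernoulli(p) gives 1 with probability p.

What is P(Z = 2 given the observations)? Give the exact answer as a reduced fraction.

Enumerate traces; 5 have nonzero weight after conditioning:
  (Z=0, X=0, Y=1) weight 1/15
  (Z=0, X=1, Y=2) weight 1/36
  (Z=1, X=0, Y=0) weight 1/40
  (Z=1, X=1, Y=1) weight 1/24
  (Z=2, X=1, Y=0) weight 1/36
Group by Z:
  weight(Z=0) = 17/180
  weight(Z=1) = 1/15
  weight(Z=2) = 1/36
Total weight = 17/180 + 1/15 + 1/36 = 17/90
P(Z=0 | obs) = 17/180 / 17/90 = 1/2
P(Z=1 | obs) = 1/15 / 17/90 = 6/17
P(Z=2 | obs) = 1/36 / 17/90 = 5/34

P(Z = 2 | obs) = 5/34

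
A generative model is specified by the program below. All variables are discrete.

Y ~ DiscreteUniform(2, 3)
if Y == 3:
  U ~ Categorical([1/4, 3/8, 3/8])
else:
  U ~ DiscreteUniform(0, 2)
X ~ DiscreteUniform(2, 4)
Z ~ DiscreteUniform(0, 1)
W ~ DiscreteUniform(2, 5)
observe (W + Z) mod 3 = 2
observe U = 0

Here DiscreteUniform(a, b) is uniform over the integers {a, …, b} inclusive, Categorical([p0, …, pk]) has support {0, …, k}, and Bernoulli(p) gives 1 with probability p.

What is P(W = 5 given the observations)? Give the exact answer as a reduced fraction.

P(W = 5 | obs) = 1/3

Enumerate traces; 18 have nonzero weight after conditioning:
  (Y=2, U=0, X=2, Z=0, W=2) weight 1/144
  (Y=2, U=0, X=2, Z=0, W=5) weight 1/144
  (Y=2, U=0, X=2, Z=1, W=4) weight 1/144
  (Y=2, U=0, X=3, Z=0, W=2) weight 1/144
  (Y=2, U=0, X=3, Z=0, W=5) weight 1/144
  (Y=2, U=0, X=3, Z=1, W=4) weight 1/144
  (Y=2, U=0, X=4, Z=0, W=2) weight 1/144
  (Y=2, U=0, X=4, Z=0, W=5) weight 1/144
  … 10 more
Group by W:
  weight(W=2) = 7/192
  weight(W=4) = 7/192
  weight(W=5) = 7/192
Total weight = 7/192 + 7/192 + 7/192 = 7/64
P(W=2 | obs) = 7/192 / 7/64 = 1/3
P(W=4 | obs) = 7/192 / 7/64 = 1/3
P(W=5 | obs) = 7/192 / 7/64 = 1/3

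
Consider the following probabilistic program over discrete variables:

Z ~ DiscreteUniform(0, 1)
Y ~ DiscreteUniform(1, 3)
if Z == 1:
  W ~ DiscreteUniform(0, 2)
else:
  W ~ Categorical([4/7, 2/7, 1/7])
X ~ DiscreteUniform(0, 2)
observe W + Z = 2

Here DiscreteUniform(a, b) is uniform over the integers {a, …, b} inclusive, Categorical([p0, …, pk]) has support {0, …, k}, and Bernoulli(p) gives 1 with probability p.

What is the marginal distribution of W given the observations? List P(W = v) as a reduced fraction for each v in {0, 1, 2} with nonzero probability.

Enumerate traces; 18 have nonzero weight after conditioning:
  (Z=0, Y=1, W=2, X=0) weight 1/126
  (Z=0, Y=1, W=2, X=1) weight 1/126
  (Z=0, Y=1, W=2, X=2) weight 1/126
  (Z=0, Y=2, W=2, X=0) weight 1/126
  (Z=0, Y=2, W=2, X=1) weight 1/126
  (Z=0, Y=2, W=2, X=2) weight 1/126
  (Z=0, Y=3, W=2, X=0) weight 1/126
  (Z=0, Y=3, W=2, X=1) weight 1/126
  (Z=1, Y=1, W=1, X=0) weight 1/54
  … 9 more
Group by W:
  weight(W=1) = 1/6
  weight(W=2) = 1/14
Total weight = 1/6 + 1/14 = 5/21
P(W=1 | obs) = 1/6 / 5/21 = 7/10
P(W=2 | obs) = 1/14 / 5/21 = 3/10

P(W=1) = 7/10, P(W=2) = 3/10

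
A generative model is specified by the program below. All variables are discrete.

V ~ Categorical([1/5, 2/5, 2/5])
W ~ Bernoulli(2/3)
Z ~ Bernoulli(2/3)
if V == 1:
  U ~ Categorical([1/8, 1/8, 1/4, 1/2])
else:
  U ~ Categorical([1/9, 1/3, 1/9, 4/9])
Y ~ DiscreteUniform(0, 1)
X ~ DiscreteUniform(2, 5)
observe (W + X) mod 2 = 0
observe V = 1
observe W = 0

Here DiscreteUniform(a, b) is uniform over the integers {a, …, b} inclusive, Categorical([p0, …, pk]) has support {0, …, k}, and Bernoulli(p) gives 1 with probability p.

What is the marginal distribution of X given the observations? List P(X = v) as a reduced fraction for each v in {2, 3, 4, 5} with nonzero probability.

Enumerate traces; 32 have nonzero weight after conditioning:
  (V=1, W=0, Z=0, U=0, Y=0, X=2) weight 1/1440
  (V=1, W=0, Z=0, U=0, Y=0, X=4) weight 1/1440
  (V=1, W=0, Z=0, U=0, Y=1, X=2) weight 1/1440
  (V=1, W=0, Z=0, U=0, Y=1, X=4) weight 1/1440
  (V=1, W=0, Z=0, U=1, Y=0, X=2) weight 1/1440
  (V=1, W=0, Z=0, U=1, Y=0, X=4) weight 1/1440
  (V=1, W=0, Z=0, U=1, Y=1, X=2) weight 1/1440
  (V=1, W=0, Z=0, U=1, Y=1, X=4) weight 1/1440
  … 24 more
Group by X:
  weight(X=2) = 1/30
  weight(X=4) = 1/30
Total weight = 1/30 + 1/30 = 1/15
P(X=2 | obs) = 1/30 / 1/15 = 1/2
P(X=4 | obs) = 1/30 / 1/15 = 1/2

P(X=2) = 1/2, P(X=4) = 1/2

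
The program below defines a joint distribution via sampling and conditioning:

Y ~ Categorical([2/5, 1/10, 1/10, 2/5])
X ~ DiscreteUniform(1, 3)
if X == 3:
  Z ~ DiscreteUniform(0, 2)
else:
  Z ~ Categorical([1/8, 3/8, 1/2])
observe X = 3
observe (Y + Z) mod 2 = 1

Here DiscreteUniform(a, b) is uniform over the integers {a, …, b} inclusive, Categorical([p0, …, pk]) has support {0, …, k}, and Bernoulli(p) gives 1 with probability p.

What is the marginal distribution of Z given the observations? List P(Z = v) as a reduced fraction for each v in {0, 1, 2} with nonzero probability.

P(Z=0) = 1/3, P(Z=1) = 1/3, P(Z=2) = 1/3

Enumerate traces; 6 have nonzero weight after conditioning:
  (Y=0, X=3, Z=1) weight 2/45
  (Y=1, X=3, Z=0) weight 1/90
  (Y=1, X=3, Z=2) weight 1/90
  (Y=2, X=3, Z=1) weight 1/90
  (Y=3, X=3, Z=0) weight 2/45
  (Y=3, X=3, Z=2) weight 2/45
Group by Z:
  weight(Z=0) = 1/18
  weight(Z=1) = 1/18
  weight(Z=2) = 1/18
Total weight = 1/18 + 1/18 + 1/18 = 1/6
P(Z=0 | obs) = 1/18 / 1/6 = 1/3
P(Z=1 | obs) = 1/18 / 1/6 = 1/3
P(Z=2 | obs) = 1/18 / 1/6 = 1/3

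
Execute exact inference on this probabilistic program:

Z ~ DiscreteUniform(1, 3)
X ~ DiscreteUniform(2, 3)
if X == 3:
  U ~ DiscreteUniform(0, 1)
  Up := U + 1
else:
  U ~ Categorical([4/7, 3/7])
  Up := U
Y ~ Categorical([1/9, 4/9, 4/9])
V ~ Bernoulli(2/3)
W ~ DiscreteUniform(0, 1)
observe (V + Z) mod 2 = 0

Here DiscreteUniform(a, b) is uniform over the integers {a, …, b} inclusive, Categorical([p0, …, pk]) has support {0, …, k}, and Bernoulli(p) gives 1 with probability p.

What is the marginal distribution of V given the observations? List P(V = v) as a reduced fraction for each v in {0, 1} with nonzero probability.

Enumerate traces; 72 have nonzero weight after conditioning:
  (Z=1, X=2, U=0, Y=0, V=1, W=0) weight 2/567
  (Z=1, X=2, U=0, Y=0, V=1, W=1) weight 2/567
  (Z=1, X=2, U=0, Y=1, V=1, W=0) weight 8/567
  (Z=1, X=2, U=0, Y=1, V=1, W=1) weight 8/567
  (Z=1, X=2, U=0, Y=2, V=1, W=0) weight 8/567
  (Z=1, X=2, U=0, Y=2, V=1, W=1) weight 8/567
  (Z=1, X=2, U=1, Y=0, V=1, W=0) weight 1/378
  (Z=1, X=2, U=1, Y=0, V=1, W=1) weight 1/378
  (Z=2, X=2, U=0, Y=0, V=0, W=0) weight 1/567
  … 63 more
Group by V:
  weight(V=0) = 1/9
  weight(V=1) = 4/9
Total weight = 1/9 + 4/9 = 5/9
P(V=0 | obs) = 1/9 / 5/9 = 1/5
P(V=1 | obs) = 4/9 / 5/9 = 4/5

P(V=0) = 1/5, P(V=1) = 4/5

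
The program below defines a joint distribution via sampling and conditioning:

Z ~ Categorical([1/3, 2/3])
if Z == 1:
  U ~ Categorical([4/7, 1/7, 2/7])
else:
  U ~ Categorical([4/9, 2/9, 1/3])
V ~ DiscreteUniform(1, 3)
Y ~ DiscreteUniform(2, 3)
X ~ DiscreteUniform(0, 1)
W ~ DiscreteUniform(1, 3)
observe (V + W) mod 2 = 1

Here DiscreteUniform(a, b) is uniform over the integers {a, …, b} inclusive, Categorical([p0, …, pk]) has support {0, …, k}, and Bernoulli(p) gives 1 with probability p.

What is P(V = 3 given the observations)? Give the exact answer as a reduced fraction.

Enumerate traces; 96 have nonzero weight after conditioning:
  (Z=0, U=0, V=1, Y=2, X=0, W=2) weight 1/243
  (Z=0, U=0, V=1, Y=2, X=1, W=2) weight 1/243
  (Z=0, U=0, V=1, Y=3, X=0, W=2) weight 1/243
  (Z=0, U=0, V=1, Y=3, X=1, W=2) weight 1/243
  (Z=0, U=0, V=2, Y=2, X=0, W=1) weight 1/243
  (Z=0, U=0, V=2, Y=2, X=0, W=3) weight 1/243
  (Z=0, U=0, V=2, Y=2, X=1, W=1) weight 1/243
  (Z=0, U=0, V=2, Y=2, X=1, W=3) weight 1/243
  (Z=0, U=0, V=3, Y=2, X=0, W=2) weight 1/243
  … 87 more
Group by V:
  weight(V=1) = 1/9
  weight(V=2) = 2/9
  weight(V=3) = 1/9
Total weight = 1/9 + 2/9 + 1/9 = 4/9
P(V=1 | obs) = 1/9 / 4/9 = 1/4
P(V=2 | obs) = 2/9 / 4/9 = 1/2
P(V=3 | obs) = 1/9 / 4/9 = 1/4

P(V = 3 | obs) = 1/4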